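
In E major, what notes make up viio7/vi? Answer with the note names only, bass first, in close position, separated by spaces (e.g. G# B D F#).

B# D# F# A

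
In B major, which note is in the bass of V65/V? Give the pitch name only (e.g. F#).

The applied chord V65/V is rooted on C#: C#-E#-G#-B.
The figure 65 means first inversion — the third is in the bass.

E#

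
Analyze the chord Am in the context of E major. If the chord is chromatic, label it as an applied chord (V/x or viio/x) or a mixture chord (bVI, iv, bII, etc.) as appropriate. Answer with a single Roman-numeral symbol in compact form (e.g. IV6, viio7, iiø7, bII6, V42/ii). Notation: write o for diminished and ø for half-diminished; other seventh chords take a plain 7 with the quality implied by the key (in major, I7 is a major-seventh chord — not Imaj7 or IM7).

iv

The pitches A-C-E form a minor triad rooted on A.
A is the fourth degree of E major. This is the minor subdominant, borrowed from the parallel minor.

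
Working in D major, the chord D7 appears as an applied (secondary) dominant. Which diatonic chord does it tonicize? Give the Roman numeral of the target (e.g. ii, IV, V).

The chord is a dominant seventh chord on D.
A dominant resolves down a perfect fifth: D → G. In D major, G is scale degree 4, i.e. IV.

IV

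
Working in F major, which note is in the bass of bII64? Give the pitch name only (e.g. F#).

Db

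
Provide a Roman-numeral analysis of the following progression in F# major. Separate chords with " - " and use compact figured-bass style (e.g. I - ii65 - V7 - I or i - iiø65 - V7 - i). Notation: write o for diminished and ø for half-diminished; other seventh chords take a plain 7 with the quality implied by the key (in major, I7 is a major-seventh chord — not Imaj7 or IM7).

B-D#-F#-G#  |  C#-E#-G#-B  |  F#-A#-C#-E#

ii65 - V7 - I7

B-D#-F#-G#: minor seventh chord on G# = scale degree 2 → ii65.
C#-E#-G#-B: dominant seventh chord on C# = scale degree 5 → V7.
F#-A#-C#-E#: root F# is the tonic; major seventh chord there is I7.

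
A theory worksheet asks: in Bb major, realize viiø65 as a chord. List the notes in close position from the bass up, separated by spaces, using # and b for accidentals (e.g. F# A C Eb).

C Eb G A

In Bb major, the seventh degree is A, and the diatonic chord built there is a half-diminished seventh chord.
Stacking thirds from A gives A-C-Eb-G.
With the 65 figure the chord is in first inversion; from the bass C upward in close position it reads C-Eb-G-A.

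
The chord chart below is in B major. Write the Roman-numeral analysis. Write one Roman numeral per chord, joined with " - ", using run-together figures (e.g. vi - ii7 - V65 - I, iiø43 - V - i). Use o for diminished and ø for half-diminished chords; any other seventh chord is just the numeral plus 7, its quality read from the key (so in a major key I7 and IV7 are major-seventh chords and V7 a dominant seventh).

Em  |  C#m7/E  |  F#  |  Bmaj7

iv - ii65 - V - I7

Em is non-diatonic — iv, a mixture chord from B minor.
C#m7/E has root C#, degree 2 in B major, so ii65.
F#: root F# is the dominant; major triad there is V.
Bmaj7: root B is the tonic; major seventh chord there is I7.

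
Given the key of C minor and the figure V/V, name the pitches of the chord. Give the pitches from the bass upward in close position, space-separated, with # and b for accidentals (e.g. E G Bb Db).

V/V is a secondary dominant — the dominant triad of V. V in C minor is G, so the applied chord's root is D, a perfect fifth above.
Building a major triad on D gives D-F#-A.

D F# A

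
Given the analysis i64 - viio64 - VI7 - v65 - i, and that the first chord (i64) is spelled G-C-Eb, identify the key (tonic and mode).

C minor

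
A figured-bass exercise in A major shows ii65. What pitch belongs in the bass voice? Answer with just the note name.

D

ii in A major has root B; the chord is B-D-F#-A.
The figure 65 means first inversion — the third is in the bass.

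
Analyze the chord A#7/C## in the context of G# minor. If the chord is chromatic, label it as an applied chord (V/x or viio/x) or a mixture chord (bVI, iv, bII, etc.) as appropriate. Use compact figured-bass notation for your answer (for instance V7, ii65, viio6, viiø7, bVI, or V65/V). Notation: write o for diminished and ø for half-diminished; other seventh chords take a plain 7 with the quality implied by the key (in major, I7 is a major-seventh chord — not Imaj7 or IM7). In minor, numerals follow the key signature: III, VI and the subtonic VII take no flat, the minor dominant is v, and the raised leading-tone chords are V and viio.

The pitches A#-C##-E#-G# form a dominant seventh chord rooted on A#.
A# is not a diatonic chord root with this quality in G# minor, but it lies a perfect fifth above D# (V), so the chord functions as an applied dominant of V.
With C## in the bass the chord is in first inversion, so the figured bass is 65.

V65/V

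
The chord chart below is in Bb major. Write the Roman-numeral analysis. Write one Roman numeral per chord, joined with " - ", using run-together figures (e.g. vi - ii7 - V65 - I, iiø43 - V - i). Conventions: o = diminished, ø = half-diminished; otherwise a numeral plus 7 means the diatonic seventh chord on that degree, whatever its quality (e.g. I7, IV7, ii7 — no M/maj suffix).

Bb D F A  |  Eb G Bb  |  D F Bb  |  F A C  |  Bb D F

Bb-D-F-A: root Bb is the tonic; major seventh chord there is I7.
Eb-G-Bb has root Eb, degree 4 in Bb major, so IV.
D-F-Bb has root Bb, degree 1 in Bb major, so I6.
F-A-C: root F is the dominant; major triad there is V.
Bb-D-F has root Bb, degree 1 in Bb major, so I.

I7 - IV - I6 - V - I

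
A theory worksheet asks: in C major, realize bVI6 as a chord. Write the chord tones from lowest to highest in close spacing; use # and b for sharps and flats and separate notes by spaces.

C Eb Ab

bVI6 is a major triad on the lowered sixth degree, borrowed from the parallel minor. In C major that root is Ab.
So the chord is Ab-C-Eb.
The figured bass 6 indicates first inversion, placing the third (C) in the bass: C-Eb-Ab.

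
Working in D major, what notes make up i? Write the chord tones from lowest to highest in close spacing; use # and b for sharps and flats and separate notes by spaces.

D F A

i is the minor tonic, borrowed from the parallel minor. In D major that root is D.
So the chord is D-F-A, a minor triad.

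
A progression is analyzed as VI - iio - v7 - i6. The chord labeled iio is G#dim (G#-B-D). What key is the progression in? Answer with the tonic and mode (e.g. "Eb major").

iio is given as G#-B-D — a diminished triad with root G#.
If G# is scale degree 2 and the mode makes that degree carry a diminished triad, the tonic is F# and the mode is minor.

F# minor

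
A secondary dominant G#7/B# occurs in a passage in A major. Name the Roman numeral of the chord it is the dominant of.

iii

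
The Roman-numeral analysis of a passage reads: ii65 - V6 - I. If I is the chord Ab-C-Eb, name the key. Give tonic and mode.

Ab major

The anchor chord is a major triad on Ab, labeled I.
If Ab is scale degree 1 and the mode makes that degree carry a major triad, the tonic is Ab and the mode is major.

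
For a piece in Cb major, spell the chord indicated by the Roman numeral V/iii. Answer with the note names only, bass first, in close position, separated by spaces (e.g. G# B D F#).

Bb D F

V/iii is a secondary dominant — the dominant triad of iii. iii in Cb major is Eb, so the applied chord's root is Bb, a perfect fifth above.
Building a major triad on Bb gives Bb-D-F.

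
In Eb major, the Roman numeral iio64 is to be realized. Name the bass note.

iio in Eb major has root F; the chord is F-Ab-Cb.
The figure 64 means second inversion — the fifth is in the bass.

Cb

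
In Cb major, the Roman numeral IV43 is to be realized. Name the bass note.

Cb

IV in Cb major has root Fb; the chord is Fb-Ab-Cb-Eb.
The figure 43 means second inversion — the fifth is in the bass.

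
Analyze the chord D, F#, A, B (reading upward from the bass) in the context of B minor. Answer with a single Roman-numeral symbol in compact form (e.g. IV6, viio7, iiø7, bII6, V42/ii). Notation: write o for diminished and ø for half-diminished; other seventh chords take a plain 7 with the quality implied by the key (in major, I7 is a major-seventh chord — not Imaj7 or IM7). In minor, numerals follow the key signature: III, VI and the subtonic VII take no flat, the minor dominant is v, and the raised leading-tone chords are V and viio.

The pitches B-D-F#-A form a minor seventh chord rooted on B.
B is scale degree 1 in B minor, and a minor seventh chord on that degree is written i7.
With D in the bass the chord is in first inversion, so the figured bass is 65.

i65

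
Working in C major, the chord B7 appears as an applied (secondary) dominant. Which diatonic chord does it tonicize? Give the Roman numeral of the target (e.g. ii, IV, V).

iii

The chord is a dominant seventh chord on B.
A dominant resolves down a perfect fifth: B → E. In C major, E is scale degree 3, i.e. iii.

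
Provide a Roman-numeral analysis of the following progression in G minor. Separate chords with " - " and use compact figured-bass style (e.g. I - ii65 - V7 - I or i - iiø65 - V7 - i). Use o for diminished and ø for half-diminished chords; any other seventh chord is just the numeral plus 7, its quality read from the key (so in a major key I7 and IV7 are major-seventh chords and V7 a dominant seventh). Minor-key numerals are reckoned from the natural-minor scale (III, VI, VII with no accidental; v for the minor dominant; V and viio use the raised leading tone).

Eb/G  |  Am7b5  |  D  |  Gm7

VI6 - iiø7 - V - i7

Eb/G: major triad on Eb = scale degree 6 → VI6.
Am7b5: half-diminished seventh chord on A = scale degree 2 → iiø7.
D: root D is the dominant; major triad there is V.
Gm7: root G is the tonic; minor seventh chord there is i7.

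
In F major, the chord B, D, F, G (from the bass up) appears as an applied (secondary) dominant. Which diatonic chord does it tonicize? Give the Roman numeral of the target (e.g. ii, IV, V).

V

The chord is a dominant seventh chord on G.
A dominant resolves down a perfect fifth: G → C. In F major, C is scale degree 5, i.e. V.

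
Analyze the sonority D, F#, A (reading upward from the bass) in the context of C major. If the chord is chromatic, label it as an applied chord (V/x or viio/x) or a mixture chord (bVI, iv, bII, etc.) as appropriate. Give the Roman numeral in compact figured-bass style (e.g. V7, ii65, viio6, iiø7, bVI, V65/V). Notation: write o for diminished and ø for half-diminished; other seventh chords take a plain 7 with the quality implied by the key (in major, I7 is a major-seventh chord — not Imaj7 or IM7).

The pitches D-F#-A form a major triad rooted on D.
D is not a diatonic chord root with this quality in C major, but it lies a perfect fifth above G (V), so the chord functions as an applied dominant of V.

V/V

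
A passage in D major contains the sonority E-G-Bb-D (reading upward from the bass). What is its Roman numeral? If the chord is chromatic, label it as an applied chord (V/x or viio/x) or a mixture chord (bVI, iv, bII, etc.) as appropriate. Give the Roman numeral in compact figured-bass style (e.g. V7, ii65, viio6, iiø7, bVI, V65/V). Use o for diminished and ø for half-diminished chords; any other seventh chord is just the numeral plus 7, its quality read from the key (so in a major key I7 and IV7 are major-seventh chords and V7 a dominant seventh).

The pitches E-G-Bb-D form a half-diminished seventh chord rooted on E.
E is the second degree of D major. This is the half-diminished supertonic seventh, borrowed from the parallel minor.

iiø7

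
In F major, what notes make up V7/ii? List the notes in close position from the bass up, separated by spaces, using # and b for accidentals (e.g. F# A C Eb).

D F# A C

V7/ii is a secondary dominant — the dominant seventh of ii. ii in F major is G, so the applied chord's root is D, a perfect fifth above.
Building a dominant seventh chord on D gives D-F#-A-C.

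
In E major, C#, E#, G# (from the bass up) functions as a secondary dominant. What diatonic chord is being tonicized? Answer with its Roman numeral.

ii

The chord is a major triad on C#.
A dominant resolves down a perfect fifth: C# → F#. In E major, F# is scale degree 2, i.e. ii.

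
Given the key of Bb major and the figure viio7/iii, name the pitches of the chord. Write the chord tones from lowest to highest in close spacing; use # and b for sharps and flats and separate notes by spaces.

C# E G Bb

viio7/iii is a secondary leading-tone chord. The target iii is D in Bb major; the applied chord is rooted a semitone below, on C#.
Building a fully diminished seventh chord on C# gives C#-E-G-Bb.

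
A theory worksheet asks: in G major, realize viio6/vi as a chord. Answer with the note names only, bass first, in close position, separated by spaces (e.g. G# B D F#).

F# A D#

viio6/vi is a secondary leading-tone chord. The target vi is E in G major; the applied chord is rooted a semitone below, on D#.
Building a diminished triad on D# gives D#-F#-A.
With the 6 figure the chord is in first inversion; from the bass F# upward in close position it reads F#-A-D#.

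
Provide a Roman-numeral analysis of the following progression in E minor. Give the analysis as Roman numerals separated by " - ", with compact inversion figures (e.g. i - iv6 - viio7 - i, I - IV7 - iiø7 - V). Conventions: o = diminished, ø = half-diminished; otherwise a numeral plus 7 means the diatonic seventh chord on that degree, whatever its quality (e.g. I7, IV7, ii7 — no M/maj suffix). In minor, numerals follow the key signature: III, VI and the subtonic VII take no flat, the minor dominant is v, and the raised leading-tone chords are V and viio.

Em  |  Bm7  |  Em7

i - v7 - i7

Em: minor triad on E = scale degree 1 → i.
Bm7 has root B, degree 5 in E minor, so v7.
Em7: minor seventh chord on E = scale degree 1 → i7.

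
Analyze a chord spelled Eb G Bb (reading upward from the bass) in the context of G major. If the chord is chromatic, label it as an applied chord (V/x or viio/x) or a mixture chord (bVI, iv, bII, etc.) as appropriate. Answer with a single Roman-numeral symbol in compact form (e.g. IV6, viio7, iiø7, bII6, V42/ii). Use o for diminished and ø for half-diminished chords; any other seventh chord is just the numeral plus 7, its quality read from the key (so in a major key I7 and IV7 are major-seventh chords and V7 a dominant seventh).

Stacked in thirds the chord is Eb-G-Bb: a major triad on Eb.
Eb is the lowered sixth degree of G major (diatonic 6 would be E). This is a major triad on the lowered sixth degree, borrowed from the parallel minor.

bVI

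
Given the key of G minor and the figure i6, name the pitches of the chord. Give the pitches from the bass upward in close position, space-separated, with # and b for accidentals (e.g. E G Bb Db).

In G minor, scale degree 1 is G, and the diatonic chord built there is a minor triad.
That chord is spelled G-Bb-D.
The figured bass 6 indicates first inversion, placing the third (Bb) in the bass: Bb-D-G.

Bb D G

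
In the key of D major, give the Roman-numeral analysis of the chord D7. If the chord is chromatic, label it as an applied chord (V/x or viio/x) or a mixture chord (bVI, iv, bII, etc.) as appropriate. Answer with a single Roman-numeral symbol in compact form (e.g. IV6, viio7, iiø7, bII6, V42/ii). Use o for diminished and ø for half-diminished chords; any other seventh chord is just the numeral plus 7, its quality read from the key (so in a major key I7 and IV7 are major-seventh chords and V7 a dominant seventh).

V7/IV

The pitches D-F#-A-C form a dominant seventh chord rooted on D.
D is not a diatonic chord root with this quality in D major, but it lies a perfect fifth above G (IV), so the chord functions as an applied dominant of IV.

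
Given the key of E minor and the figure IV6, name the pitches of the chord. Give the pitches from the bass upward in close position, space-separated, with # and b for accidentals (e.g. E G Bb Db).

Scale degree 4 in E minor is A; here the chord built on it is altered to a major triad. IV6 is the major subdominant, borrowed from the parallel major.
So the chord is A-C#-E.
The figured bass 6 indicates first inversion, placing the third (C#) in the bass: C#-E-A.

C# E A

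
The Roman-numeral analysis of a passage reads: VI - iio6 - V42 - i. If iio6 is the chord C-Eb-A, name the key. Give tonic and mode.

The anchor chord is a diminished triad on A, labeled iio6.
Counting down one scale step from A places the tonic on G; a diminished triad on degree 2 is diatonic only in minor.

G minor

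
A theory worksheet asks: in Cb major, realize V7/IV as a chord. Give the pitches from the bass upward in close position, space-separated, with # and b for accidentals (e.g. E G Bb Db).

Cb Eb Gb Bbb

V7/IV is a secondary dominant — the dominant seventh of IV. IV in Cb major is Fb, so the applied chord's root is Cb, a perfect fifth above.
Building a dominant seventh chord on Cb gives Cb-Eb-Gb-Bbb.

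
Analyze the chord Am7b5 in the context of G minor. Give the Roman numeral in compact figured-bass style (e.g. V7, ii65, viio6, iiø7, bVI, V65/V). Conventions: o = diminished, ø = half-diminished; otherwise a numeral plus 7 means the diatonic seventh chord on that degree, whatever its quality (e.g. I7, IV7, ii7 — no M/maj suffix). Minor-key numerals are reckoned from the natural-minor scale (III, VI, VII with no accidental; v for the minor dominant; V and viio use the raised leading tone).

Stacked in thirds the chord is A-C-Eb-G: a half-diminished seventh chord on A.
In G minor, A is the supertonic; the diatonic half-diminished seventh chord there is iiø7.

iiø7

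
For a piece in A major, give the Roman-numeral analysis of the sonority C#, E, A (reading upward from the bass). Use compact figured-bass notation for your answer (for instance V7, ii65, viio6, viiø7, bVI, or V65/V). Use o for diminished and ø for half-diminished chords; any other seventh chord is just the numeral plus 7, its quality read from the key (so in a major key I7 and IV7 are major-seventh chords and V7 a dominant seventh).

The pitches A-C#-E form a major triad rooted on A.
In A major, A is the tonic; the diatonic major triad there is I.
With C# in the bass the chord is in first inversion, so the figured bass is 6.

I6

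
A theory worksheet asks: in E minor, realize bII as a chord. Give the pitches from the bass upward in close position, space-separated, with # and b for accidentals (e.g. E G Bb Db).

F A C

Scale degree 2 in E minor is F#; lowering it a half step gives F. bII is the Neapolitan chord — a major triad on the lowered second degree.
So the chord is F-A-C.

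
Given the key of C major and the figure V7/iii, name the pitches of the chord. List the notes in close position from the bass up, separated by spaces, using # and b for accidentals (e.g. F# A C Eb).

B D# F# A

V7/iii is a secondary dominant — the dominant seventh of iii. iii in C major is E, so the applied chord's root is B, a perfect fifth above.
Building a dominant seventh chord on B gives B-D#-F#-A.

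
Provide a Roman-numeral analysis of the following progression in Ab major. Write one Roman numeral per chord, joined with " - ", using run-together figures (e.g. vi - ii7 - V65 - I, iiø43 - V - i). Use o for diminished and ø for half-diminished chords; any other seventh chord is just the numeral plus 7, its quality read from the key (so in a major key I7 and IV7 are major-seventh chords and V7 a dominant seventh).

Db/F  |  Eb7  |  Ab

Db/F: major triad on Db = scale degree 4 → IV6.
Eb7: root Eb is the dominant; dominant seventh chord there is V7.
Ab: major triad on Ab = scale degree 1 → I.

IV6 - V7 - I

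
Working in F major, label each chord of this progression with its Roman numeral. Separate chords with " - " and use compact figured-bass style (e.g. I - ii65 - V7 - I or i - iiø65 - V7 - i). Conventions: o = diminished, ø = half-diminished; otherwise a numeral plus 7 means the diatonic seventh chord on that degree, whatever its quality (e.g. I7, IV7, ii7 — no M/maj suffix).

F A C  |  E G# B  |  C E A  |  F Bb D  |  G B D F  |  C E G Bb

I - V/iii - iii6 - IV64 - V7/V - V7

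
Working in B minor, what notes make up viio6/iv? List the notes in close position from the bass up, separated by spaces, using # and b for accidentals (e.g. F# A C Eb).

F# A D#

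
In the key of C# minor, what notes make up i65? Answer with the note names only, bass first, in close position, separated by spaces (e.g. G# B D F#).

E G# B C#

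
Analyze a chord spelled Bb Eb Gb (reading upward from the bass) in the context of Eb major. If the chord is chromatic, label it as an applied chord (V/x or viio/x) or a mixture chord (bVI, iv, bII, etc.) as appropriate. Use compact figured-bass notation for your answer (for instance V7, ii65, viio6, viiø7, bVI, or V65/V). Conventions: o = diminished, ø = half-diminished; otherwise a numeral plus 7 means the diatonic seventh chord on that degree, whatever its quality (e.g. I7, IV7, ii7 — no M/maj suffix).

i64

The pitches Eb-Gb-Bb form a minor triad rooted on Eb.
Eb is the first degree of Eb major. This is the minor tonic, borrowed from the parallel minor.
With Bb in the bass the chord is in second inversion, so the figured bass is 64.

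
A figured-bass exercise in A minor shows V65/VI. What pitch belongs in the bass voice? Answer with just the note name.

E

The applied chord V65/VI is rooted on C: C-E-G-Bb.
The figure 65 means first inversion — the third is in the bass.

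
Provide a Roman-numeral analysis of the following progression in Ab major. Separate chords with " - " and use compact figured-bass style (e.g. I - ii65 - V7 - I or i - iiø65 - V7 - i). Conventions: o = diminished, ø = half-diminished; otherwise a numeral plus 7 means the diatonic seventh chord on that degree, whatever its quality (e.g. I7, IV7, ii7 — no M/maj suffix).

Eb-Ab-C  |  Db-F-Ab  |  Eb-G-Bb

I64 - IV - V

Eb-Ab-C: major triad on Ab = scale degree 1 → I64.
Db-F-Ab: major triad on Db = scale degree 4 → IV.
Eb-G-Bb has root Eb, degree 5 in Ab major, so V.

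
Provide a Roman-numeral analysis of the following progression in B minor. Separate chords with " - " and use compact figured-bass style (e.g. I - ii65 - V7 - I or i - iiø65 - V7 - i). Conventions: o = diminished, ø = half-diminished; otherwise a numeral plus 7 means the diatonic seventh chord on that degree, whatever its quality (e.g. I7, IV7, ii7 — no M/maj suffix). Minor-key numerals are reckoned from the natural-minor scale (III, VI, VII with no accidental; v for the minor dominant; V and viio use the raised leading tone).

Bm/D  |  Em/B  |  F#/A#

i6 - iv64 - V6

Bm/D: root B is the tonic; minor triad there is i6.
Em/B: root E is the subdominant; minor triad there is iv64.
F#/A#: root F# is the dominant; major triad there is V6.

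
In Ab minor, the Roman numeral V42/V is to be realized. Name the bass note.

Ab

The applied chord V42/V is rooted on Bb: Bb-D-F-Ab.
The figure 42 means third inversion — the seventh is in the bass.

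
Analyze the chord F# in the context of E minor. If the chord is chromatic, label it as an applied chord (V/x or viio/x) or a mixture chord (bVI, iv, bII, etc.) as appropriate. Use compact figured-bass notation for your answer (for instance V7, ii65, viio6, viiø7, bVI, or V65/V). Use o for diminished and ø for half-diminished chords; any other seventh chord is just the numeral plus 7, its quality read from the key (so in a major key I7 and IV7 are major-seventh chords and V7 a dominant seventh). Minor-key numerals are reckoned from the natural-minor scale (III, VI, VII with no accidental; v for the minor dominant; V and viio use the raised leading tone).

V/V

The pitches F#-A#-C# form a major triad rooted on F#.
F# is not a diatonic chord root with this quality in E minor, but it lies a perfect fifth above B (V), so the chord functions as an applied dominant of V.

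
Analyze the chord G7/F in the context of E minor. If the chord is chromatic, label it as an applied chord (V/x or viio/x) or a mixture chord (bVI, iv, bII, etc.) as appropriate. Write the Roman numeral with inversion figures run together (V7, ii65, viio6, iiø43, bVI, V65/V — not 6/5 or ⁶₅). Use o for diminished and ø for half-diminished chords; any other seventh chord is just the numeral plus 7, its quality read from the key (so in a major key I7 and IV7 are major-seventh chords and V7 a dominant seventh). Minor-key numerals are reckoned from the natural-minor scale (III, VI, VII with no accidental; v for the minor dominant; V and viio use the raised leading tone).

V42/VI

Stacked in thirds the chord is G-B-D-F: a dominant seventh chord on G.
G is not a diatonic chord root with this quality in E minor, but it lies a perfect fifth above C (VI), so the chord functions as an applied dominant of VI.
With F in the bass the chord is in third inversion, so the figured bass is 42.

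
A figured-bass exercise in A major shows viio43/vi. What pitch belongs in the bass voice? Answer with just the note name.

B

The applied chord viio43/vi is rooted on E#: E#-G#-B-D.
The figure 43 means second inversion — the fifth is in the bass.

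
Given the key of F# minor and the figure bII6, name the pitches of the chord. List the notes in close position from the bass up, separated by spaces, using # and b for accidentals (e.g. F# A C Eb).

B D G

bII6 is the Neapolitan sixth — a major triad on the lowered second degree, here in its customary first inversion. In F# minor that root is G.
So the chord is G-B-D, a major triad.
The figured bass 6 indicates first inversion, placing the third (B) in the bass: B-D-G.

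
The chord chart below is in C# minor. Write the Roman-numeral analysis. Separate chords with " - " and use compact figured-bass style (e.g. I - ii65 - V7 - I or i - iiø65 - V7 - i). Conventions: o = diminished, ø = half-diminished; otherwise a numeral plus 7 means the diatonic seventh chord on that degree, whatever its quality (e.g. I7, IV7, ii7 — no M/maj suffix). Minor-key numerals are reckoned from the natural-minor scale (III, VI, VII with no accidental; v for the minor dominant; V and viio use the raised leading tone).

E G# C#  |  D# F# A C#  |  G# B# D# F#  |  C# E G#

i6 - iiø7 - V7 - i

E-G#-C# has root C#, degree 1 in C# minor, so i6.
D#-F#-A-C# has root D#, degree 2 in C# minor, so iiø7.
G#-B#-D#-F#: dominant seventh chord on G# = scale degree 5 → V7.
C#-E-G#: root C# is the tonic; minor triad there is i.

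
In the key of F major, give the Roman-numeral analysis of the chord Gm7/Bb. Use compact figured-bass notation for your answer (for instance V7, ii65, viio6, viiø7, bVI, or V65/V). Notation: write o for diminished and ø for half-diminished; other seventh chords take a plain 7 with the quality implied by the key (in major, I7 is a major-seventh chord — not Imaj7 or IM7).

The pitches G-Bb-D-F form a minor seventh chord rooted on G.
G is scale degree 2 in F major, and a minor seventh chord on that degree is written ii7.
With Bb in the bass the chord is in first inversion, so the figured bass is 65.

ii65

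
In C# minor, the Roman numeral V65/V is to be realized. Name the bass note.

F##

The applied chord V65/V is rooted on D#: D#-F##-A#-C#.
The figure 65 means first inversion — the third is in the bass.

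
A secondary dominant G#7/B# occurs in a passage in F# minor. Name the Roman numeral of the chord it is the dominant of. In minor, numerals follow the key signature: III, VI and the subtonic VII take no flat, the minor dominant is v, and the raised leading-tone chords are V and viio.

V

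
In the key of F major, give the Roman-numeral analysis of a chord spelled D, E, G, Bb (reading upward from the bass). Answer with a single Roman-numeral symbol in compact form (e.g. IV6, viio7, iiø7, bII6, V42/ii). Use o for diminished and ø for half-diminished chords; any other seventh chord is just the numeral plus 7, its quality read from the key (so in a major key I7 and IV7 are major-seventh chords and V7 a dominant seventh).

viiø42

The pitches E-G-Bb-D form a half-diminished seventh chord rooted on E.
In F major, E is the leading tone; the diatonic half-diminished seventh chord there is viiø7.
With D in the bass the chord is in third inversion, so the figured bass is 42.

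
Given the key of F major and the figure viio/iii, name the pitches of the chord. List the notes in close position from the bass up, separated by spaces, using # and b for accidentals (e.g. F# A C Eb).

G# B D

The slash marks an applied leading-tone chord: viio of iii. In F major, iii is A, so the leading tone to it is G#, a half step below.
Building a diminished triad on G# gives G#-B-D.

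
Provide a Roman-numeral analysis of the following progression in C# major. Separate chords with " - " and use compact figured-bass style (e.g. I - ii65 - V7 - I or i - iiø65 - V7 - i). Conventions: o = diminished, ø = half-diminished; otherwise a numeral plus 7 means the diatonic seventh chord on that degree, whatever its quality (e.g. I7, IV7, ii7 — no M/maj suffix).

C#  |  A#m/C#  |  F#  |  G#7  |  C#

I - vi6 - IV - V7 - I

C#: root C# is the tonic; major triad there is I.
A#m/C# has root A#, degree 6 in C# major, so vi6.
F# has root F#, degree 4 in C# major, so IV.
G#7: root G# is the dominant; dominant seventh chord there is V7.
C#: root C# is the tonic; major triad there is I.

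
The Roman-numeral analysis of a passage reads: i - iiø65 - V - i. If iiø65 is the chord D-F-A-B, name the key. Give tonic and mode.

The anchor chord is a half-diminished seventh chord on B, labeled iiø65.
If B is scale degree 2 and the mode makes that degree carry a half-diminished seventh chord, the tonic is A and the mode is minor.

A minor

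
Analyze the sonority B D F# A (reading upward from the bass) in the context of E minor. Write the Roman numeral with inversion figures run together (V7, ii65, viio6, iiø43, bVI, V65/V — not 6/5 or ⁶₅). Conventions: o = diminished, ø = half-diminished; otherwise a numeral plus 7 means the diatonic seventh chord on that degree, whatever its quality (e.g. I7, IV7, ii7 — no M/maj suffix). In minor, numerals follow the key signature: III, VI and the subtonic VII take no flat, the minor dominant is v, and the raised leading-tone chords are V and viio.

Stacked in thirds the chord is B-D-F#-A: a minor seventh chord on B.
B is scale degree 5 in E minor, and a minor seventh chord on that degree is written v7.

v7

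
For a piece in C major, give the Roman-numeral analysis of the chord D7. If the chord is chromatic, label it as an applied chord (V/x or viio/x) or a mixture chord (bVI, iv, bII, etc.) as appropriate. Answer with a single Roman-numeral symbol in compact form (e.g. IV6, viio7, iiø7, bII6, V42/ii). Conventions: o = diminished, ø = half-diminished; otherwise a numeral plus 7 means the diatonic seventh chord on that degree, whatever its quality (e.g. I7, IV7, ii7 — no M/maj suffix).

The pitches D-F#-A-C form a dominant seventh chord rooted on D.
D is not a diatonic chord root with this quality in C major, but it lies a perfect fifth above G (V), so the chord functions as an applied dominant of V.

V7/V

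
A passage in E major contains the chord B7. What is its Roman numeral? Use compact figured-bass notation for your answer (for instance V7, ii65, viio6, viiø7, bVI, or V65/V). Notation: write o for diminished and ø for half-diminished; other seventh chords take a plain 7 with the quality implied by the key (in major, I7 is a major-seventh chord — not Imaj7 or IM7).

The pitches B-D#-F#-A form a dominant seventh chord rooted on B.
In E major, B is the dominant; the diatonic dominant seventh chord there is V7.

V7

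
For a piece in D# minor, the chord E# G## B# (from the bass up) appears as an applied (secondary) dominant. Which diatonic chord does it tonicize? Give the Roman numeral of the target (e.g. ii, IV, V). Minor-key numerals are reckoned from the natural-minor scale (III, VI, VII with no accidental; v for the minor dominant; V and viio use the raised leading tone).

The chord is a major triad on E#.
A dominant resolves down a perfect fifth: E# → A#. In D# minor, A# is scale degree 5, i.e. V.

V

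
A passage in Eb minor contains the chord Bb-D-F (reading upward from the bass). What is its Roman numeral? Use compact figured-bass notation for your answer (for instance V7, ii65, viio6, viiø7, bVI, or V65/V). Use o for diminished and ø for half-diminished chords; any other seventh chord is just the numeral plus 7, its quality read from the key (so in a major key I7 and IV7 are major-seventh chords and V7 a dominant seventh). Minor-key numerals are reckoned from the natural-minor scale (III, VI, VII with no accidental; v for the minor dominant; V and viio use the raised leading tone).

V

Stacked in thirds the chord is Bb-D-F: a major triad on Bb.
Bb is scale degree 5 in Eb minor, and a major triad on that degree is written V.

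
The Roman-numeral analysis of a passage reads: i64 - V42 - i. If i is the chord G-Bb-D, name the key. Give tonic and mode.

The chord Gm is a minor triad rooted on G; its label is i.
If G is scale degree 1 and the mode makes that degree carry a minor triad, the tonic is G and the mode is minor.

G minor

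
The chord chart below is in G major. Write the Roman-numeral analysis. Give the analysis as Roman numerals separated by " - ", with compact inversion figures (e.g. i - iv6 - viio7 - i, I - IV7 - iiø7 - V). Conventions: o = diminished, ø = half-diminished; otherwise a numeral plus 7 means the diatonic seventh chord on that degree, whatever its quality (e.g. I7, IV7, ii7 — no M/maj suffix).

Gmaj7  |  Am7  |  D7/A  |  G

I7 - ii7 - V43 - I

Gmaj7: root G is the tonic; major seventh chord there is I7.
Am7 has root A, degree 2 in G major, so ii7.
D7/A: root D is the dominant; dominant seventh chord there is V43.
G: major triad on G = scale degree 1 → I.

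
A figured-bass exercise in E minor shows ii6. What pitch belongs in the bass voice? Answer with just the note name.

ii in E minor has root F#; the chord is F#-A-C#.
The figure 6 means first inversion — the third is in the bass.

A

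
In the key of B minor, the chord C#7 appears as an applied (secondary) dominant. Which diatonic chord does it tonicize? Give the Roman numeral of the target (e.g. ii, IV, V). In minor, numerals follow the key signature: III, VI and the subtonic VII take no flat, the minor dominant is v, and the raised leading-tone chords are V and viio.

The chord is a dominant seventh chord on C#.
A dominant resolves down a perfect fifth: C# → F#. In B minor, F# is scale degree 5, i.e. V.

V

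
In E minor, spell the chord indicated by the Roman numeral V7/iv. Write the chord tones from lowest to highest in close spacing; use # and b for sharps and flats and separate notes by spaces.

V7/iv is a secondary dominant — the dominant seventh of iv. iv in E minor is A, so the applied chord's root is E, a perfect fifth above.
Building a dominant seventh chord on E gives E-G#-B-D.

E G# B D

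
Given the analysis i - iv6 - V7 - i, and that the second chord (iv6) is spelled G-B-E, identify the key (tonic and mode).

The anchor chord is a minor triad on E, labeled iv6.
iv6 on E implies E is the subdominant; that puts the tonic at B, and the lowercase numeral fits minor mode.

B minor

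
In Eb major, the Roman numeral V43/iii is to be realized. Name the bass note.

The applied chord V43/iii is rooted on D: D-F#-A-C.
The figure 43 means second inversion — the fifth is in the bass.

A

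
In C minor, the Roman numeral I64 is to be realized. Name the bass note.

I in C minor has root C; the chord is C-E-G.
The figure 64 means second inversion — the fifth is in the bass.

G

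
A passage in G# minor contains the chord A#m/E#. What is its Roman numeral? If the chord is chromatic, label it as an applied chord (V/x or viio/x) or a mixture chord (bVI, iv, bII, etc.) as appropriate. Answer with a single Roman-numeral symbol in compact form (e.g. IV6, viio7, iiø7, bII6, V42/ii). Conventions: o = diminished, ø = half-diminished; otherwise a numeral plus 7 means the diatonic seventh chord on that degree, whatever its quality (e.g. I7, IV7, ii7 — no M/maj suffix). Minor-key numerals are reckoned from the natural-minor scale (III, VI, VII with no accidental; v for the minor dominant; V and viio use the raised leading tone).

ii64

Stacked in thirds the chord is A#-C#-E#: a minor triad on A#.
A# is the second degree of G# minor. This is the minor supertonic, borrowed from the parallel major (the Dorian ii).
With E# in the bass the chord is in second inversion, so the figured bass is 64.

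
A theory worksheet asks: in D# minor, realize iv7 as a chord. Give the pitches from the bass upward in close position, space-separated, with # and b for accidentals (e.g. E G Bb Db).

G# B D# F#

The numeral's case and figure indicate a minor seventh chord. In D# minor its root, scale degree 4, is G#.
Stacking thirds from G# gives G#-B-D#-F#.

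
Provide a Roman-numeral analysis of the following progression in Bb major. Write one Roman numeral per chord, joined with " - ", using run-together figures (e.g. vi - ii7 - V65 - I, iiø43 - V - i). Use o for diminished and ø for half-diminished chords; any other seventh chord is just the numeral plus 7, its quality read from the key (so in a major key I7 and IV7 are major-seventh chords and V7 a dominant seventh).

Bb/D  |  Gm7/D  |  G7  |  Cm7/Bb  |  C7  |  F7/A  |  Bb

I6 - vi43 - V7/ii - ii42 - V7/V - V65 - I

Bb/D has root Bb, degree 1 in Bb major, so I6.
Gm7/D has root G, degree 6 in Bb major, so vi43.
G7: chromatic; G is V of ii, so V7/ii.
Cm7/Bb: root C is the supertonic; minor seventh chord there is ii42.
C7: chromatic; C is V of V, so V7/V.
F7/A: root F is the dominant; dominant seventh chord there is V65.
Bb: major triad on Bb = scale degree 1 → I.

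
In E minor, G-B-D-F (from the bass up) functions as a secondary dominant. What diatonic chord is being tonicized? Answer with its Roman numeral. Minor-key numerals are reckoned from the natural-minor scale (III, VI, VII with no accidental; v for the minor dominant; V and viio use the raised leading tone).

The chord is a dominant seventh chord on G.
A dominant resolves down a perfect fifth: G → C. In E minor, C is scale degree 6, i.e. VI.

VI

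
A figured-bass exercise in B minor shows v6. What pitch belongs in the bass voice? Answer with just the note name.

v in B minor has root F#; the chord is F#-A-C#.
The figure 6 means first inversion — the third is in the bass.

A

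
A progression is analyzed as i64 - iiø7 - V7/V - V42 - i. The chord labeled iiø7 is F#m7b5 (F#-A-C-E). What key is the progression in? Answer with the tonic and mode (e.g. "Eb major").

E minor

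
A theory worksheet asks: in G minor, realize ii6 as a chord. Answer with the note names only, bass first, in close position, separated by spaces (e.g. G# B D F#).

C E A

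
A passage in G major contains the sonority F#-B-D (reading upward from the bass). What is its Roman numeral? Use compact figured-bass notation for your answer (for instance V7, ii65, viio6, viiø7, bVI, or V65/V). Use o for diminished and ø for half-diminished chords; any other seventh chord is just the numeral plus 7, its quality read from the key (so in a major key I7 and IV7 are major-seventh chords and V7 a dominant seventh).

iii64

Stacked in thirds the chord is B-D-F#: a minor triad on B.
B is scale degree 3 in G major, and a minor triad on that degree is written iii.
With F# in the bass the chord is in second inversion, so the figured bass is 64.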